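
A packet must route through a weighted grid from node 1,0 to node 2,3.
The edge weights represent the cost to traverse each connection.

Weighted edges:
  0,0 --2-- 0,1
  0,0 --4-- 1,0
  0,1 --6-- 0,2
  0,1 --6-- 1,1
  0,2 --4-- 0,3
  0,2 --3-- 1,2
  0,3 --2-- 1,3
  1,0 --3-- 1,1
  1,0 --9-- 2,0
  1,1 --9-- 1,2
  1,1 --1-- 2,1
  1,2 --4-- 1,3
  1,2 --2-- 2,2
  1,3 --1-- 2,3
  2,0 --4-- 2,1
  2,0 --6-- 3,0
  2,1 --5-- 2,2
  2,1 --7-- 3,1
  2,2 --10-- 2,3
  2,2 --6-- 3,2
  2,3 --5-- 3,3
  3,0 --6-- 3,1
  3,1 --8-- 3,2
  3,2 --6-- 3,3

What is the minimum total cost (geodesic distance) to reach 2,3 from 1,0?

Shortest path: 1,0 → 1,1 → 2,1 → 2,2 → 1,2 → 1,3 → 2,3, total weight = 16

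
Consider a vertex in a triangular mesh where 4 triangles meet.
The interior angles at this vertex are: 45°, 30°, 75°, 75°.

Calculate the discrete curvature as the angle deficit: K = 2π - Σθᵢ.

Sum of angles = 225°. K = 360° - 225° = 135° = 3π/4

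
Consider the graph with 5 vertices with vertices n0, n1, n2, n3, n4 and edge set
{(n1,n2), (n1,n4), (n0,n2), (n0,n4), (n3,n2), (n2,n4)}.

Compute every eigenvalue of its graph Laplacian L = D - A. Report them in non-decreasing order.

Degrees: deg(n0) = 2, deg(n1) = 2, deg(n2) = 4, deg(n3) = 1, deg(n4) = 3.
L = D − A with rows/columns ordered (n0, n1, n2, n3, n4):
  [ 2,  0, -1,  0, -1]
  [ 0,  2, -1,  0, -1]
  [-1, -1,  4, -1, -1]
  [ 0,  0, -1,  1,  0]
  [-1, -1, -1,  0,  3]
Characteristic polynomial: det(λI − L) = λ(λ − 1)(λ − 2)(λ − 4)(λ − 5).
Roots: λ = 0; (λ − 1) = 0 ⇒ λ = 1; (λ − 2) = 0 ⇒ λ = 2; (λ − 4) = 0 ⇒ λ = 4; (λ − 5) = 0 ⇒ λ = 5.
(Check: the roots sum (with multiplicity) to 12, matching trace L = Σdeg = 2·6 = 12.)
Laplacian eigenvalues (increasing order): [0.0, 1.0, 2.0, 4.0, 5.0]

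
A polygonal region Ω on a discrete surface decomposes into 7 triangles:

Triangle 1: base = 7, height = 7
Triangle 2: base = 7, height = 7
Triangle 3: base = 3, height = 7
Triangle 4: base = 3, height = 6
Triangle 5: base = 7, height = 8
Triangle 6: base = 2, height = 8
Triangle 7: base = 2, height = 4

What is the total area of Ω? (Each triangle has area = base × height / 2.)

(1/2)×7×7 + (1/2)×7×7 + (1/2)×3×7 + (1/2)×3×6 + (1/2)×7×8 + (1/2)×2×8 + (1/2)×2×4 = 108.5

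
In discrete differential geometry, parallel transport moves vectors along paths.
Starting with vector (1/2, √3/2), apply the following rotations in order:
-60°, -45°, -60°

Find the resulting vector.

Total rotation: (-60°) + (-45°) + (-60°) = -165°. Final vector: (-0.2588, -0.9659)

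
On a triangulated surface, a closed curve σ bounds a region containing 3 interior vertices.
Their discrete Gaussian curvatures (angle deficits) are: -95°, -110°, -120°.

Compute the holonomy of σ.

Holonomy = total enclosed curvature = (-95°) + (-110°) + (-120°) = -325°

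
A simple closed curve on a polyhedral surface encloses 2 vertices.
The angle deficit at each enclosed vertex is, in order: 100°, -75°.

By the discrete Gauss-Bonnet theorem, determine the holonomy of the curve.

Holonomy = total enclosed curvature = 100° + (-75°) = 25°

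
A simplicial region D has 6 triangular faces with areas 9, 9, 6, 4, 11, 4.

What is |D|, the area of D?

9 + 9 + 6 + 4 + 11 + 4 = 43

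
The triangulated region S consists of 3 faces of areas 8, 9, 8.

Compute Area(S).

8 + 9 + 8 = 25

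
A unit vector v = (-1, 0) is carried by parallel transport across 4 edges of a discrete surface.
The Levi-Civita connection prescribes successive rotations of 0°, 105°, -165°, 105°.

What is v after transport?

Total rotation: 0° + 105° + (-165°) + 105° = 45°. Final vector: (-0.7071, -0.7071)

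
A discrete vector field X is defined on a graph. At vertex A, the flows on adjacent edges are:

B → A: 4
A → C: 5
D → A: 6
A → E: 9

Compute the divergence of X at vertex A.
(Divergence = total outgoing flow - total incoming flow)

Divergence = sum of outgoing flows = (-4) + 5 + (-6) + 9 = 4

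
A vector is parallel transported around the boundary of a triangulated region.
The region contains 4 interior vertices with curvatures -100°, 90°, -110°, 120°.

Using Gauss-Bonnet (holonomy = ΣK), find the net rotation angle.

Holonomy = total enclosed curvature = (-100°) + 90° + (-110°) + 120° = 0°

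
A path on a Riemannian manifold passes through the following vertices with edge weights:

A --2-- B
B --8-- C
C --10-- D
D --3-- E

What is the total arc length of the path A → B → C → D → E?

Arc length = 2 + 8 + 10 + 3 = 23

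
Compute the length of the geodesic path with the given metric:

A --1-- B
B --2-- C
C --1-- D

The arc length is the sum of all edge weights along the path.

Arc length = 1 + 2 + 1 = 4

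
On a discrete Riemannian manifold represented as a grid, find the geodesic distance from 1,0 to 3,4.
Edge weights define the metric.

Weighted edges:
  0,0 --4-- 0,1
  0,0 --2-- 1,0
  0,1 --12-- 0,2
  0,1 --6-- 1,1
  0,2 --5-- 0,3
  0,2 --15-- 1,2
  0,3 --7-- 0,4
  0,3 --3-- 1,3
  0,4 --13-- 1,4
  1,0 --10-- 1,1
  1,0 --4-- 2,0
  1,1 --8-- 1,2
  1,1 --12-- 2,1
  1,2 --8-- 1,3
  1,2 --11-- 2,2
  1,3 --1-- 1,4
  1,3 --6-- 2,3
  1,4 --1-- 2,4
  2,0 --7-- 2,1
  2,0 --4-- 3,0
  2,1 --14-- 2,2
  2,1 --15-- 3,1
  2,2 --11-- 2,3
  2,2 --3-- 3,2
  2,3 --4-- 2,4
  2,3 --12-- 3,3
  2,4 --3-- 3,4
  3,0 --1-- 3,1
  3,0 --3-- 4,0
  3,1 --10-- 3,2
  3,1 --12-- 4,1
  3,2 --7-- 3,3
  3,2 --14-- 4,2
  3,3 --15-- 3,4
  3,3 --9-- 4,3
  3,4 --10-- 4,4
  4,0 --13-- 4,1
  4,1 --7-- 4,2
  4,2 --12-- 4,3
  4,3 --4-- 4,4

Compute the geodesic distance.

Shortest path: 1,0 → 1,1 → 1,2 → 1,3 → 1,4 → 2,4 → 3,4, total weight = 31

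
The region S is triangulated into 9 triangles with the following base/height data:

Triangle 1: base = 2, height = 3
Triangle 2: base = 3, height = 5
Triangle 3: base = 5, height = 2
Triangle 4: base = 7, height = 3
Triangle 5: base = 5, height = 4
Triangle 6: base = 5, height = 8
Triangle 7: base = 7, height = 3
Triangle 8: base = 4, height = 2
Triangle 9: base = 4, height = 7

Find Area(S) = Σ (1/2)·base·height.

(1/2)×2×3 + (1/2)×3×5 + (1/2)×5×2 + (1/2)×7×3 + (1/2)×5×4 + (1/2)×5×8 + (1/2)×7×3 + (1/2)×4×2 + (1/2)×4×7 = 84.5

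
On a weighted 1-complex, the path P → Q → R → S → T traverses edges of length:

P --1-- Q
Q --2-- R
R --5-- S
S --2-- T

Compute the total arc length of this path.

Arc length = 1 + 2 + 5 + 2 = 10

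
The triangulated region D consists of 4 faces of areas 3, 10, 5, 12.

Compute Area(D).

3 + 10 + 5 + 12 = 30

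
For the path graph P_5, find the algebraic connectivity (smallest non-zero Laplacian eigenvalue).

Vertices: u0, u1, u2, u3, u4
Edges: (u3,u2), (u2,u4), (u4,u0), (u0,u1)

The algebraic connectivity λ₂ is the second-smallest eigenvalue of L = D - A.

The path graph P_n has Laplacian eigenvalues λ_k = 2 − 2cos(kπ/n), k = 0, 1, …, n−1. Here n = 5:
k=0: 2 − 2cos(0) = 0.0; k=1: 2 − 2cos(π/5) = 0.382; k=2: 2 − 2cos(2π/5) = 1.382; k=3: 2 − 2cos(3π/5) = 2.618; k=4: 2 − 2cos(4π/5) = 3.618.
Laplacian eigenvalues: [0.0, 0.382, 1.382, 2.618, 3.618]. Algebraic connectivity (smallest non-zero eigenvalue) = 0.382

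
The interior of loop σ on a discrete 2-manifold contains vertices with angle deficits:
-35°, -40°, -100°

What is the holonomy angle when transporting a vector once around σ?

Holonomy = total enclosed curvature = (-35°) + (-40°) + (-100°) = -175°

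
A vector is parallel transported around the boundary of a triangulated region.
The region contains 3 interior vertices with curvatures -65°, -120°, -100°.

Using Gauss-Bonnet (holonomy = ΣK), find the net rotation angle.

Holonomy = total enclosed curvature = (-65°) + (-120°) + (-100°) = -285°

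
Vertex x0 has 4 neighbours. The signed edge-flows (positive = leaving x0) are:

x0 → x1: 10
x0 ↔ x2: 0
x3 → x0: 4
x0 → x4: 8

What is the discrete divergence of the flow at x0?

Divergence = sum of outgoing flows = 10 + 0 + (-4) + 8 = 14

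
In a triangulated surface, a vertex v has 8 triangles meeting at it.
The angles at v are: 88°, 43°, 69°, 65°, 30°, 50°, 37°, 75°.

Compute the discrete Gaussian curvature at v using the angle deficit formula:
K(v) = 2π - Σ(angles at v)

Sum of angles = 457°. K = 360° - 457° = -97° = -97π/180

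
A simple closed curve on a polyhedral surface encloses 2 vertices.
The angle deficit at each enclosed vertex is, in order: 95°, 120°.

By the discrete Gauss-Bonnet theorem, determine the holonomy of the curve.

Holonomy = total enclosed curvature = 95° + 120° = 215°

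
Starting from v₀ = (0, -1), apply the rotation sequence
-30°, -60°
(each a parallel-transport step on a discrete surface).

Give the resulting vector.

Total rotation: (-30°) + (-60°) = -90°. Final vector: (-1, 0)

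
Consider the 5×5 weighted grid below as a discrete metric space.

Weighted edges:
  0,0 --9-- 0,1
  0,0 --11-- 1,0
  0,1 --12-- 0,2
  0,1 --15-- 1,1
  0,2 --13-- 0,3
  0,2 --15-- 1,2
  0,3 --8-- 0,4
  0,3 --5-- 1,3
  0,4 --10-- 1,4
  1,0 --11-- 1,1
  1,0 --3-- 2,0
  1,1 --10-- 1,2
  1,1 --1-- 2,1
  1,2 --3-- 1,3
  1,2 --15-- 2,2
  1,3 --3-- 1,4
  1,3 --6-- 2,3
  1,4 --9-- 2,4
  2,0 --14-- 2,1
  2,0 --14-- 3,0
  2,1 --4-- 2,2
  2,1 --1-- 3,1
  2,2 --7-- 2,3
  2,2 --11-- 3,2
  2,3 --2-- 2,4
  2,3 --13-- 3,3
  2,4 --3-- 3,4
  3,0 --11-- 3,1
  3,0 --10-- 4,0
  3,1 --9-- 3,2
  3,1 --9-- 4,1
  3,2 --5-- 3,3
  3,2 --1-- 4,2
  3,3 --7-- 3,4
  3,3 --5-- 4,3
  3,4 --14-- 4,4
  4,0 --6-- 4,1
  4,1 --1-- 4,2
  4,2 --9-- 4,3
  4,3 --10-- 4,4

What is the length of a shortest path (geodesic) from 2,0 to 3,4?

Shortest path: 2,0 → 2,1 → 2,2 → 2,3 → 2,4 → 3,4, total weight = 30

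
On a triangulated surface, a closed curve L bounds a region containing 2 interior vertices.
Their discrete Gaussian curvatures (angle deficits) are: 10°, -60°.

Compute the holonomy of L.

Holonomy = total enclosed curvature = 10° + (-60°) = -50°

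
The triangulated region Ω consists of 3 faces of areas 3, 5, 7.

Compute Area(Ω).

3 + 5 + 7 = 15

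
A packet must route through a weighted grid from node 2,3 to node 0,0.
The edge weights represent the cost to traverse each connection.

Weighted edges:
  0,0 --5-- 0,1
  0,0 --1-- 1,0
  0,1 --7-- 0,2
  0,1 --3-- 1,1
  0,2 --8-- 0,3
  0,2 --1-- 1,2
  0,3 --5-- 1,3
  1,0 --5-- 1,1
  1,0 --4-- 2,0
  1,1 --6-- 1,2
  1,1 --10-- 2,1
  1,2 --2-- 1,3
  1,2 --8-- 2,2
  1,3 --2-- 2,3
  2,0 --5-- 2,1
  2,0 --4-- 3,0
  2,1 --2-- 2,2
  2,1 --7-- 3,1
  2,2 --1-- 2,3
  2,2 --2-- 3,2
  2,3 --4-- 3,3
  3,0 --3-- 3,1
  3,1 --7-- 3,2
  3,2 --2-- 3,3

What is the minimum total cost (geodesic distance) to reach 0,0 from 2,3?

Shortest path: 2,3 → 2,2 → 2,1 → 2,0 → 1,0 → 0,0, total weight = 13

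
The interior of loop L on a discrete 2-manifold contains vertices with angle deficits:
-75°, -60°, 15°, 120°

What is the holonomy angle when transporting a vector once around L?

Holonomy = total enclosed curvature = (-75°) + (-60°) + 15° + 120° = 0°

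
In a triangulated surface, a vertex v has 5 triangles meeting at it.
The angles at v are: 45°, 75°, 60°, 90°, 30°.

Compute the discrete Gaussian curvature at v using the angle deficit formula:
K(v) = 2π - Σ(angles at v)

Sum of angles = 300°. K = 360° - 300° = 60°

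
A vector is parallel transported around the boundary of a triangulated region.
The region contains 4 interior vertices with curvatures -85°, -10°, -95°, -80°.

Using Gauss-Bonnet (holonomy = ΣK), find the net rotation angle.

Holonomy = total enclosed curvature = (-85°) + (-10°) + (-95°) + (-80°) = -270°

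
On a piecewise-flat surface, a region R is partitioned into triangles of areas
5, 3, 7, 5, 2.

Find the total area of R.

5 + 3 + 7 + 5 + 2 = 22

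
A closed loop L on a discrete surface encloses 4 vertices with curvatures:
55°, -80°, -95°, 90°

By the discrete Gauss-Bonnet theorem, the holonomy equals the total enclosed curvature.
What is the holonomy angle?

Holonomy = total enclosed curvature = 55° + (-80°) + (-95°) + 90° = -30°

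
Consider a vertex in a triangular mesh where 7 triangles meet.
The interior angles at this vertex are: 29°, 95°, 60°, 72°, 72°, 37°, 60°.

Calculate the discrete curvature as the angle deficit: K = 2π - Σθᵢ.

Sum of angles = 425°. K = 360° - 425° = -65° = -13π/36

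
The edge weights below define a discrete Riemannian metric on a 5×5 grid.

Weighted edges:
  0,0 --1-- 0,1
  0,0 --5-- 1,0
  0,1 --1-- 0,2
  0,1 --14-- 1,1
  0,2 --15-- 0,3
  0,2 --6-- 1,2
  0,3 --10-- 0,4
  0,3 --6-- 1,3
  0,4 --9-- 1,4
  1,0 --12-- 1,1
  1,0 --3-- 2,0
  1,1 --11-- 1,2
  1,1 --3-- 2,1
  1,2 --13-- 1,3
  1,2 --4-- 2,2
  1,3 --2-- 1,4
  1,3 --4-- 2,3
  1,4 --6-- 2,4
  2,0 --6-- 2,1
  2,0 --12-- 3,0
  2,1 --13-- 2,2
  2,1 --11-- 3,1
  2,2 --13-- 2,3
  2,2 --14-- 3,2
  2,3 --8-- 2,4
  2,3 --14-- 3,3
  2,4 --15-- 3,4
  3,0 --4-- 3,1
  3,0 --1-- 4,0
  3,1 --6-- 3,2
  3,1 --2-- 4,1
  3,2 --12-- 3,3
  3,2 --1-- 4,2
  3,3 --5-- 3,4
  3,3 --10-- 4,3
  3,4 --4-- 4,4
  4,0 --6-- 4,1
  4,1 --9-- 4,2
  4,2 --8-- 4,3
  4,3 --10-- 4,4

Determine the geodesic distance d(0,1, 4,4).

Shortest path: 0,1 → 0,2 → 1,2 → 2,2 → 3,2 → 4,2 → 4,3 → 4,4, total weight = 44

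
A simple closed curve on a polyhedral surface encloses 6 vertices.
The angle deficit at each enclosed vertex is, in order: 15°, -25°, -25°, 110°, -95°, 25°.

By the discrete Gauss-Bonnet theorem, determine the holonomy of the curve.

Holonomy = total enclosed curvature = 15° + (-25°) + (-25°) + 110° + (-95°) + 25° = 5°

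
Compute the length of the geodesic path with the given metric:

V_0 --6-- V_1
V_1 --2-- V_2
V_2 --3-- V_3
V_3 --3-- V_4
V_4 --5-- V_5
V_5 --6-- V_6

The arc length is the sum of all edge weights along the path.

Arc length = 6 + 2 + 3 + 3 + 5 + 6 = 25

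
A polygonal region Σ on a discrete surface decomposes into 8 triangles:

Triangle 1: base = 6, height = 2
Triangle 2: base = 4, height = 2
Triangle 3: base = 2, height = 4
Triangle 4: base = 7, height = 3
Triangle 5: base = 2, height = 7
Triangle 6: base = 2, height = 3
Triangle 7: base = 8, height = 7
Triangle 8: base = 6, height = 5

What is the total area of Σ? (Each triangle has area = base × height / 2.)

(1/2)×6×2 + (1/2)×4×2 + (1/2)×2×4 + (1/2)×7×3 + (1/2)×2×7 + (1/2)×2×3 + (1/2)×8×7 + (1/2)×6×5 = 77.5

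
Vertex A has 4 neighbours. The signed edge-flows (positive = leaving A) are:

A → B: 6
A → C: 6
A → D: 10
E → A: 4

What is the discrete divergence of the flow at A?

Divergence = sum of outgoing flows = 6 + 6 + 10 + (-4) = 18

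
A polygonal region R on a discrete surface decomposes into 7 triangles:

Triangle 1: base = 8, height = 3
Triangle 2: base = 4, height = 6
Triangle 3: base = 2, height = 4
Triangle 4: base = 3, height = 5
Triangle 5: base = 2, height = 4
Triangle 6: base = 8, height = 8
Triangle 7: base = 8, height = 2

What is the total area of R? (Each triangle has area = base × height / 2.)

(1/2)×8×3 + (1/2)×4×6 + (1/2)×2×4 + (1/2)×3×5 + (1/2)×2×4 + (1/2)×8×8 + (1/2)×8×2 = 79.5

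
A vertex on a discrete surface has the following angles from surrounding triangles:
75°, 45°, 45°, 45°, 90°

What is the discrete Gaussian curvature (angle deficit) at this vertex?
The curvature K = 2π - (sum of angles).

Sum of angles = 300°. K = 360° - 300° = 60°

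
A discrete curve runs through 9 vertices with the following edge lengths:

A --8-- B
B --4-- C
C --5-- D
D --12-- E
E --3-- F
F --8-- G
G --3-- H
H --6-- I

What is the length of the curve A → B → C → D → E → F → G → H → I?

Arc length = 8 + 4 + 5 + 12 + 3 + 8 + 3 + 6 = 49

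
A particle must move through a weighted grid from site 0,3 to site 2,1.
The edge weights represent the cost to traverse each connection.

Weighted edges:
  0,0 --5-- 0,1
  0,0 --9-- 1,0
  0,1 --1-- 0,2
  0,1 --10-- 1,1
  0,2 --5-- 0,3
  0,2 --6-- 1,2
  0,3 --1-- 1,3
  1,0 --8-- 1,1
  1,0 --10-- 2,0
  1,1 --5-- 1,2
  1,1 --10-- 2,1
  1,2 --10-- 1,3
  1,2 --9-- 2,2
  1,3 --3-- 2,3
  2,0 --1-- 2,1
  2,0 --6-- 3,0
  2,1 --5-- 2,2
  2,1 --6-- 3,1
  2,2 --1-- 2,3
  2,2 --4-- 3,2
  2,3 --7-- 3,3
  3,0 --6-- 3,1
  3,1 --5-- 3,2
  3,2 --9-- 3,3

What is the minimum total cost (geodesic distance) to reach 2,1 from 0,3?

Shortest path: 0,3 → 1,3 → 2,3 → 2,2 → 2,1, total weight = 10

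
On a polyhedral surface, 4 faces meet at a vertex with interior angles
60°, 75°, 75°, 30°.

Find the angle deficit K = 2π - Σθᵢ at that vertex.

Sum of angles = 240°. K = 360° - 240° = 120°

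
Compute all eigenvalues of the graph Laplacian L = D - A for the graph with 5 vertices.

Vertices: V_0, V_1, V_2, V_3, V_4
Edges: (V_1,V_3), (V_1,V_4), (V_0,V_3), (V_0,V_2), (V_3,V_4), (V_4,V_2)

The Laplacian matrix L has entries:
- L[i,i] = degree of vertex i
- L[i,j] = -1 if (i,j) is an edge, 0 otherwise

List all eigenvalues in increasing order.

Degrees: deg(V_0) = 2, deg(V_1) = 2, deg(V_2) = 2, deg(V_3) = 3, deg(V_4) = 3.
L = D − A with rows/columns ordered (V_0, V_1, V_2, V_3, V_4):
  [ 2,  0, -1, -1,  0]
  [ 0,  2,  0, -1, -1]
  [-1,  0,  2,  0, -1]
  [-1, -1,  0,  3, -1]
  [ 0, -1, -1, -1,  3]
Characteristic polynomial: det(λI − L) = λ(λ² − 5λ + 5)(λ² − 7λ + 11).
Roots: λ = 0; (λ² − 5λ + 5) = 0 ⇒ λ = (5 ± √5)/2 ≈ 1.382, 3.618; (λ² − 7λ + 11) = 0 ⇒ λ = (7 ± √5)/2 ≈ 2.382, 4.618.
(Check: the roots sum (with multiplicity) to 12, matching trace L = Σdeg = 2·6 = 12.)
Laplacian eigenvalues (increasing order): [0.0, 1.382, 2.382, 3.618, 4.618]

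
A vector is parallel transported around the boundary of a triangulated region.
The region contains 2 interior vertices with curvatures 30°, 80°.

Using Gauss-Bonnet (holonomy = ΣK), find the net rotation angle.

Holonomy = total enclosed curvature = 30° + 80° = 110°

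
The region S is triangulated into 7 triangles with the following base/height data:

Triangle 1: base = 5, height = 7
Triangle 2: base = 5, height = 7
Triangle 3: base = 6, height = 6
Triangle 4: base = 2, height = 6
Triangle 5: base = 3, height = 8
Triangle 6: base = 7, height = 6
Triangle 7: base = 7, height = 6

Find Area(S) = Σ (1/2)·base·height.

(1/2)×5×7 + (1/2)×5×7 + (1/2)×6×6 + (1/2)×2×6 + (1/2)×3×8 + (1/2)×7×6 + (1/2)×7×6 = 113.0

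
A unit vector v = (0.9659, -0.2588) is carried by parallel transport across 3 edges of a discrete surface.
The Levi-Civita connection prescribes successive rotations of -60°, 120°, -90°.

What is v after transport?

Total rotation: (-60°) + 120° + (-90°) = -30°. Final vector: (0.7071, -0.7071)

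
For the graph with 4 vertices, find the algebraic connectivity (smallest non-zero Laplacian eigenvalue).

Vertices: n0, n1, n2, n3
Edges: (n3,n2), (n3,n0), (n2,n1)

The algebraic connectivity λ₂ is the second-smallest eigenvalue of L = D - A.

Degrees: deg(n0) = 1, deg(n1) = 1, deg(n2) = 2, deg(n3) = 2.
L = D − A with rows/columns ordered (n0, n1, n2, n3):
  [ 1,  0,  0, -1]
  [ 0,  1, -1,  0]
  [ 0, -1,  2, -1]
  [-1,  0, -1,  2]
Characteristic polynomial: det(λI − L) = λ(λ² − 4λ + 2)(λ − 2).
Roots: λ = 0; (λ² − 4λ + 2) = 0 ⇒ λ = 2 ± √2 ≈ 0.5858, 3.4142; (λ − 2) = 0 ⇒ λ = 2.
(Check: the roots sum (with multiplicity) to 6, matching trace L = Σdeg = 2·3 = 6.)
Laplacian eigenvalues: [0.0, 0.5858, 2.0, 3.4142]. Algebraic connectivity (smallest non-zero eigenvalue) = 0.5858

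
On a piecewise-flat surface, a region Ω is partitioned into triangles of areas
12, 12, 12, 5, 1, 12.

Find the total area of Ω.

12 + 12 + 12 + 5 + 1 + 12 = 54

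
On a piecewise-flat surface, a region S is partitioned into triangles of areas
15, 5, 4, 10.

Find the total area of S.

15 + 5 + 4 + 10 = 34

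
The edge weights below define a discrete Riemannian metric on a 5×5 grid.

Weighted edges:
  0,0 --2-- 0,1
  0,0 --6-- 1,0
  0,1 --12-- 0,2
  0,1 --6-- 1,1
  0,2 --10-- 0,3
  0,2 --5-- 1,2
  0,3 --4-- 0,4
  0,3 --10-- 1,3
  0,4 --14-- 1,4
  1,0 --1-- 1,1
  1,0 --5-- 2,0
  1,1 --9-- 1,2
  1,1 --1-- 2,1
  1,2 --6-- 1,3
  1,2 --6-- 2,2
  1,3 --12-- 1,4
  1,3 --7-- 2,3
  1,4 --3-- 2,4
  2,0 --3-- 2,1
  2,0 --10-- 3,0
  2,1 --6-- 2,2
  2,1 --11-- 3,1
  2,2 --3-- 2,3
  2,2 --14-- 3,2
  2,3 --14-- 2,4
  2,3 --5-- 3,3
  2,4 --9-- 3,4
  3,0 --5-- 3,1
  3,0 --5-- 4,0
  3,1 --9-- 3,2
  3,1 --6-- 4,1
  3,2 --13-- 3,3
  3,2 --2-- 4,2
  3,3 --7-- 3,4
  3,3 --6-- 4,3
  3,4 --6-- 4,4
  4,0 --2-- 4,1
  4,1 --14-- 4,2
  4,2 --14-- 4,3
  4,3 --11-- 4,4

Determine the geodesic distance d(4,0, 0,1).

Shortest path: 4,0 → 3,0 → 2,0 → 2,1 → 1,1 → 0,1, total weight = 25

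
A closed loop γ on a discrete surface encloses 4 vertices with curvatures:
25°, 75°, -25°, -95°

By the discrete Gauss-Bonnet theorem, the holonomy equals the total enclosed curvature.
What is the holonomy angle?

Holonomy = total enclosed curvature = 25° + 75° + (-25°) + (-95°) = -20°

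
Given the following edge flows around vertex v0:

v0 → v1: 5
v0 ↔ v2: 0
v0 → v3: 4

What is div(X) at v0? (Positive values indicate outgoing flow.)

Divergence = sum of outgoing flows = 5 + 0 + 4 = 9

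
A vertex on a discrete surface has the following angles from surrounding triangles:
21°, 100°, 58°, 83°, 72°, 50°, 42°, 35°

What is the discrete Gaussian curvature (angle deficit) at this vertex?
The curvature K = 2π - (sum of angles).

Sum of angles = 461°. K = 360° - 461° = -101° = -101π/180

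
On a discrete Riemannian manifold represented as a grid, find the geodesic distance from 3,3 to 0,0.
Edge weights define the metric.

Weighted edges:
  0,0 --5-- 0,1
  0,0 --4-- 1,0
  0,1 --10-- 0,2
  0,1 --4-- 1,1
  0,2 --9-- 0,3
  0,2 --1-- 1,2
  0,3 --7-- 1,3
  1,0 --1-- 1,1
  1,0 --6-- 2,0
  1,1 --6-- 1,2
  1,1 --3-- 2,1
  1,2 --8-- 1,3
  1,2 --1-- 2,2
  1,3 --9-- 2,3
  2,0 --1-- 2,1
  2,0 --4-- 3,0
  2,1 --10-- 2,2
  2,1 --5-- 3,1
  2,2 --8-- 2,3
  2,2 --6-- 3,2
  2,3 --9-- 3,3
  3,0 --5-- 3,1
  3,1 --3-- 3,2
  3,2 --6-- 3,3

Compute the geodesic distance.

Shortest path: 3,3 → 3,2 → 3,1 → 2,1 → 1,1 → 1,0 → 0,0, total weight = 22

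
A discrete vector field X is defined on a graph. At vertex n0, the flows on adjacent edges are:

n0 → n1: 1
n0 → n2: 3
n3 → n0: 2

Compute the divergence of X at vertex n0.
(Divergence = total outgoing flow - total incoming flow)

Divergence = sum of outgoing flows = 1 + 3 + (-2) = 2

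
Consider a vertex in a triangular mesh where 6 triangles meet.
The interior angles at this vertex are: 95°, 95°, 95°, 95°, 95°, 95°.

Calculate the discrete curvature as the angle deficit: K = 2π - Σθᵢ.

Sum of angles = 570°. K = 360° - 570° = -210°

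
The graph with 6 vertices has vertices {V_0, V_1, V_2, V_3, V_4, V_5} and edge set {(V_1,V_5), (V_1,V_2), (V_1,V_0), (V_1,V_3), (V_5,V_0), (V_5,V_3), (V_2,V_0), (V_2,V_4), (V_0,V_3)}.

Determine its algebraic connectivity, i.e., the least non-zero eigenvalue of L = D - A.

Degrees: deg(V_0) = 4, deg(V_1) = 4, deg(V_2) = 3, deg(V_3) = 3, deg(V_4) = 1, deg(V_5) = 3.
L = D − A with rows/columns ordered (V_0, V_1, V_2, V_3, V_4, V_5):
  [ 4, -1, -1, -1,  0, -1]
  [-1,  4, -1, -1,  0, -1]
  [-1, -1,  3,  0, -1,  0]
  [-1, -1,  0,  3,  0, -1]
  [ 0,  0, -1,  0,  1,  0]
  [-1, -1,  0, -1,  0,  3]
Characteristic polynomial: det(λI − L) = λ(λ² − 6λ + 4)(λ − 3)(λ − 4)(λ − 5).
Roots: λ = 0; (λ² − 6λ + 4) = 0 ⇒ λ = 3 ± √5 ≈ 0.7639, 5.2361; (λ − 3) = 0 ⇒ λ = 3; (λ − 4) = 0 ⇒ λ = 4; (λ − 5) = 0 ⇒ λ = 5.
(Check: the roots sum (with multiplicity) to 18, matching trace L = Σdeg = 2·9 = 18.)
Laplacian eigenvalues: [0.0, 0.7639, 3.0, 4.0, 5.0, 5.2361]. Algebraic connectivity (smallest non-zero eigenvalue) = 0.7639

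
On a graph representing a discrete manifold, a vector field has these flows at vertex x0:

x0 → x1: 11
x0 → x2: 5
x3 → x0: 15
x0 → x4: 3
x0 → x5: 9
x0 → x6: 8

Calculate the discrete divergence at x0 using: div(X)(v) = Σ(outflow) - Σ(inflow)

Divergence = sum of outgoing flows = 11 + 5 + (-15) + 3 + 9 + 8 = 21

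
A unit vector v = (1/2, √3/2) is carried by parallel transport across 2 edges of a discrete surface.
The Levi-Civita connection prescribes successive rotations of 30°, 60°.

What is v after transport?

Total rotation: 30° + 60° = 90°. Final vector: (-0.8660, 0.5000)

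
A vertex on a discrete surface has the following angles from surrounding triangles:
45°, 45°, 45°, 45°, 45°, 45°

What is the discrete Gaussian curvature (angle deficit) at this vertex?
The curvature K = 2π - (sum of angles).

Sum of angles = 270°. K = 360° - 270° = 90° = π/2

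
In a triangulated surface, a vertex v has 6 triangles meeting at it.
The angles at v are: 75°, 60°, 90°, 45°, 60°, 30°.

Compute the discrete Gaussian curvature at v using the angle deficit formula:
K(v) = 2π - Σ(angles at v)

Sum of angles = 360°. K = 360° - 360° = 0° = 0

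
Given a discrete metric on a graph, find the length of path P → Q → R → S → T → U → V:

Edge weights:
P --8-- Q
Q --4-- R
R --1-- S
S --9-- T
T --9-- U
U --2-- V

Arc length = 8 + 4 + 1 + 9 + 9 + 2 = 33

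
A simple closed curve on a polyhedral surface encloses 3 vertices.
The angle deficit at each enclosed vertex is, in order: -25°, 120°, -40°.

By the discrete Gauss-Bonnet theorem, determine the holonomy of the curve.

Holonomy = total enclosed curvature = (-25°) + 120° + (-40°) = 55°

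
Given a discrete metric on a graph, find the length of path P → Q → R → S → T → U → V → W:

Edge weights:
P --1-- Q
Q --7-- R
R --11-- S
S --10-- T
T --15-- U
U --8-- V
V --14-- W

Arc length = 1 + 7 + 11 + 10 + 15 + 8 + 14 = 66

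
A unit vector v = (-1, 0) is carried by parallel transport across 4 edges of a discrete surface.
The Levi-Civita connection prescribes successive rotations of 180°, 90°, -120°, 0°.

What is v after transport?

Total rotation: 180° + 90° + (-120°) + 0° = 150°. Final vector: (0.8660, -0.5000)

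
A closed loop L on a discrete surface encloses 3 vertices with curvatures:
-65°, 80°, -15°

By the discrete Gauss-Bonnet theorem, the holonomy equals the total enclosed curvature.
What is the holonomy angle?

Holonomy = total enclosed curvature = (-65°) + 80° + (-15°) = 0°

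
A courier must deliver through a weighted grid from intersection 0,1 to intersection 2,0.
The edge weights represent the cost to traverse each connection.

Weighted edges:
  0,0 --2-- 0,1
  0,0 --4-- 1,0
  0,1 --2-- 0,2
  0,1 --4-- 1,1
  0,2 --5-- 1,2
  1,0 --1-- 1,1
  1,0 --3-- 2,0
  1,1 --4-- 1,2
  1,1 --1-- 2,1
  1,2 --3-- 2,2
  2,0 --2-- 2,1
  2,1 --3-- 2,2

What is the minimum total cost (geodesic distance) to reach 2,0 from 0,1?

Shortest path: 0,1 → 1,1 → 2,1 → 2,0, total weight = 7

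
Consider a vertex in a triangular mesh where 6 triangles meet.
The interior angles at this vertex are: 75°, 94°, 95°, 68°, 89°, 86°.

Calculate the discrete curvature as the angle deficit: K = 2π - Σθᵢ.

Sum of angles = 507°. K = 360° - 507° = -147° = -49π/60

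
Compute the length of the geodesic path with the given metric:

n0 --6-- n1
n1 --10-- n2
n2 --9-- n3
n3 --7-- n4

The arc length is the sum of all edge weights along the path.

Arc length = 6 + 10 + 9 + 7 = 32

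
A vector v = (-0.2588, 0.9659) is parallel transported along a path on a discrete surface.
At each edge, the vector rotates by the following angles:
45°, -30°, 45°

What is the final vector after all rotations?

Total rotation: 45° + (-30°) + 45° = 60°. Final vector: (-0.9659, 0.2588)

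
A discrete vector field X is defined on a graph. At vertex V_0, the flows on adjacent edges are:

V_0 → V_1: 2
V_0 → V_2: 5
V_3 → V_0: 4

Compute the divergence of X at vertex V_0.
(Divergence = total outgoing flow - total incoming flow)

Divergence = sum of outgoing flows = 2 + 5 + (-4) = 3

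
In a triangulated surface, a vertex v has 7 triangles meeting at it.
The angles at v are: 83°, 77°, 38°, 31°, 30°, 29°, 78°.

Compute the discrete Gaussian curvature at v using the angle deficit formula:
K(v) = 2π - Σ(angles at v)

Sum of angles = 366°. K = 360° - 366° = -6° = -π/30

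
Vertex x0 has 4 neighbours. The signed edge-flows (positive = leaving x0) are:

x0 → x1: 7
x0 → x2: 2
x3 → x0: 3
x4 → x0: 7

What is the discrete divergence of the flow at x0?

Divergence = sum of outgoing flows = 7 + 2 + (-3) + (-7) = -1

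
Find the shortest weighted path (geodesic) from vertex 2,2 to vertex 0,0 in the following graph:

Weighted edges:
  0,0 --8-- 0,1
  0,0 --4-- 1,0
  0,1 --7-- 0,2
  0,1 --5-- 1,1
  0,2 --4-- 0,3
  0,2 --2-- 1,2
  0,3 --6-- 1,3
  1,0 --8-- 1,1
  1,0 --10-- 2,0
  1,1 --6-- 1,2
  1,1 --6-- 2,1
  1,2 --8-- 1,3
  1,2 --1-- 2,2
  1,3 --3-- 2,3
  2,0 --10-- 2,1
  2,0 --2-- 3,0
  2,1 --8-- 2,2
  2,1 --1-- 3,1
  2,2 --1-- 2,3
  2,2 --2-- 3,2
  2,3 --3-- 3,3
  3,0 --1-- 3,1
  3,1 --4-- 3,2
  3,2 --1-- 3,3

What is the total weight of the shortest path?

Shortest path: 2,2 → 1,2 → 0,2 → 0,1 → 0,0, total weight = 18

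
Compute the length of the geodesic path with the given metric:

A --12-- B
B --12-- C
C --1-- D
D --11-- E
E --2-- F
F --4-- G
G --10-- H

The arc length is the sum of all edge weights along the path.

Arc length = 12 + 12 + 1 + 11 + 2 + 4 + 10 = 52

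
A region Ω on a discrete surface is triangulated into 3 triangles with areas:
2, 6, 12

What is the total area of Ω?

2 + 6 + 12 = 20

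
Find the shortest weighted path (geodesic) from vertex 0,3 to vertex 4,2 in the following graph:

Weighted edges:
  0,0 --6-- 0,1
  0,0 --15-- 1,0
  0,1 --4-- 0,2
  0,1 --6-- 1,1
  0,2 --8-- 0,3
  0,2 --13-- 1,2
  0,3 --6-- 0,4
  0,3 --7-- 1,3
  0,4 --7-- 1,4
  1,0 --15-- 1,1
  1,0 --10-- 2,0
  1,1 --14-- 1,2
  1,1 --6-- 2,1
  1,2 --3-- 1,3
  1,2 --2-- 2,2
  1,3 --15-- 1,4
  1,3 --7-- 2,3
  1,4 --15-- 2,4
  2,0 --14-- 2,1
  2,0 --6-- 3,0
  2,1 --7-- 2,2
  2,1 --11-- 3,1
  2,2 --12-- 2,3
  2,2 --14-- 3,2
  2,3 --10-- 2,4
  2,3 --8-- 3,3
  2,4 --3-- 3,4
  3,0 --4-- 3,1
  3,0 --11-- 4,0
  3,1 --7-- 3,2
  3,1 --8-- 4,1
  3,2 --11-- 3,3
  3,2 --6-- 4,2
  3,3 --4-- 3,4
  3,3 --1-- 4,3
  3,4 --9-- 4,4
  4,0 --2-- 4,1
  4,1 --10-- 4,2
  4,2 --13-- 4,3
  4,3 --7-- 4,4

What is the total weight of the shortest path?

Shortest path: 0,3 → 1,3 → 1,2 → 2,2 → 3,2 → 4,2, total weight = 32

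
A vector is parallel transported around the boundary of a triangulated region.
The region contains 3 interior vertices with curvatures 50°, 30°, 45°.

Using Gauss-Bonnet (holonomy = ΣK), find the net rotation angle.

Holonomy = total enclosed curvature = 50° + 30° + 45° = 125°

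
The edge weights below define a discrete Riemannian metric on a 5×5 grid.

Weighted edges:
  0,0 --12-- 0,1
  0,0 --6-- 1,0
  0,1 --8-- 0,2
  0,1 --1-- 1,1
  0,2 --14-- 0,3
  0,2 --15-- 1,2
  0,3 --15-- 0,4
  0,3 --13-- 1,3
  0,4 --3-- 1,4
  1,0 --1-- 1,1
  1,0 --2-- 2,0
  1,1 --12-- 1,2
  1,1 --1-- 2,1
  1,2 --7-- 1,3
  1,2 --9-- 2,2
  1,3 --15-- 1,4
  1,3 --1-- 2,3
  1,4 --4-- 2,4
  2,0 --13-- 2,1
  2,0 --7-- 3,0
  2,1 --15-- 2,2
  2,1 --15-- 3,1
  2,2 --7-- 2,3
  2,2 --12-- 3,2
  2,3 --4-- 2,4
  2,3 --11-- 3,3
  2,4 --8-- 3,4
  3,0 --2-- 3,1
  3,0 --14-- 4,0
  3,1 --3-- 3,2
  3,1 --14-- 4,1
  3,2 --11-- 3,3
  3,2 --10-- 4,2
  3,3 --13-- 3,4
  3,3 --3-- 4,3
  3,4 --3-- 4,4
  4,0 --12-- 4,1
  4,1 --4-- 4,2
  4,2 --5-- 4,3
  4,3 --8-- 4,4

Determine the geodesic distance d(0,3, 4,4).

Shortest path: 0,3 → 1,3 → 2,3 → 2,4 → 3,4 → 4,4, total weight = 29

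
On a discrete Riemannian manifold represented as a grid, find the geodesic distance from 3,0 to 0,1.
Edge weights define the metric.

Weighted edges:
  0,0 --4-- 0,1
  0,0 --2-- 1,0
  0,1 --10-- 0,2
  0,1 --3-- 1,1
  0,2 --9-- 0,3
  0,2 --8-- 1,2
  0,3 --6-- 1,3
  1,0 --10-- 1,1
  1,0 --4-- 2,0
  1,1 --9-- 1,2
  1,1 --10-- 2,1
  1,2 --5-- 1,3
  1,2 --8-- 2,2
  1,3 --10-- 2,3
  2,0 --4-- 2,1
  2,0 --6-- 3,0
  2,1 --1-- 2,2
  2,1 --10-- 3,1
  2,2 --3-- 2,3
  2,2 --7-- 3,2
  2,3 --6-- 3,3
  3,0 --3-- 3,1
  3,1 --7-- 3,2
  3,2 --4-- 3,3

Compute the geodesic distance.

Shortest path: 3,0 → 2,0 → 1,0 → 0,0 → 0,1, total weight = 16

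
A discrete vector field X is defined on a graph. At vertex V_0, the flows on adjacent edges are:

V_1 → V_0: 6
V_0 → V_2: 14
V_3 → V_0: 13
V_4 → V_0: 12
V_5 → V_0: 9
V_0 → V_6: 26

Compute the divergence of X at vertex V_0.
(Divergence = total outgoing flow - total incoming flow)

Divergence = sum of outgoing flows = (-6) + 14 + (-13) + (-12) + (-9) + 26 = 0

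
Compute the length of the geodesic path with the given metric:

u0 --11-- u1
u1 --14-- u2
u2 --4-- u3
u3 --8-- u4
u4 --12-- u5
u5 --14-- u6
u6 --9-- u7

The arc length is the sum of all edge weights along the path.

Arc length = 11 + 14 + 4 + 8 + 12 + 14 + 9 = 72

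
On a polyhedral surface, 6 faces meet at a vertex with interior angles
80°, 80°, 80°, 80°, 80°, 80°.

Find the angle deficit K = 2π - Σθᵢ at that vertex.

Sum of angles = 480°. K = 360° - 480° = -120°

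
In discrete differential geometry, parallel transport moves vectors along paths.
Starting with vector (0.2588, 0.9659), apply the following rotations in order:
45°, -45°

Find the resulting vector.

Total rotation: 45° + (-45°) = 0°. Final vector: (0.2588, 0.9659)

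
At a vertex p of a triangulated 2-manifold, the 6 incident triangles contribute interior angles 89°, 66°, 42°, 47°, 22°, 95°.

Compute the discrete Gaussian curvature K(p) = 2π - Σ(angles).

Sum of angles = 361°. K = 360° - 361° = -1° = -π/180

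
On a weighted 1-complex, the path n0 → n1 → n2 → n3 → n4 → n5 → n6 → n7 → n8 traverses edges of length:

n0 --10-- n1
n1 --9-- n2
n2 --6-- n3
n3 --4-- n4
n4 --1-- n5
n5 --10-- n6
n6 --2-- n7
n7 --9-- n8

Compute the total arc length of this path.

Arc length = 10 + 9 + 6 + 4 + 1 + 10 + 2 + 9 = 51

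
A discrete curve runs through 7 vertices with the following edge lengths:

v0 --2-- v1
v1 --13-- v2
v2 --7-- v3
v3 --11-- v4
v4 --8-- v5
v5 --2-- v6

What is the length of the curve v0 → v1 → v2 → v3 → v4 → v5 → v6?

Arc length = 2 + 13 + 7 + 11 + 8 + 2 = 43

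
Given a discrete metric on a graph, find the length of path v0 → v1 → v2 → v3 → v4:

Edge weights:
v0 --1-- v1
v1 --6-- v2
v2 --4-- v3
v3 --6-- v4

Arc length = 1 + 6 + 4 + 6 = 17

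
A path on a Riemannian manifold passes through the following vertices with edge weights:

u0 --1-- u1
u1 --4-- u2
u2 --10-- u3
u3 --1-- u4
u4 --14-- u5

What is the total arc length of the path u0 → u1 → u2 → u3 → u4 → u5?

Arc length = 1 + 4 + 10 + 1 + 14 = 30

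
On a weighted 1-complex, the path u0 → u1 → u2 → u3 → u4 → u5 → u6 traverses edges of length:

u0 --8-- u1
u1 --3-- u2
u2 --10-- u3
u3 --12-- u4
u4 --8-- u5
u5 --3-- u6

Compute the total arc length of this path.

Arc length = 8 + 3 + 10 + 12 + 8 + 3 = 44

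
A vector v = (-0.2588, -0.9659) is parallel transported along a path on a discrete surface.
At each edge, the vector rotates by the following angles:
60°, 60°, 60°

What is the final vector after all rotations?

Total rotation: 60° + 60° + 60° = 180°. Final vector: (0.2588, 0.9659)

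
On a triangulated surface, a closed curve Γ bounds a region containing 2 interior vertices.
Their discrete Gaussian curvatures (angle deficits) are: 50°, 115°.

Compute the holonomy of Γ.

Holonomy = total enclosed curvature = 50° + 115° = 165°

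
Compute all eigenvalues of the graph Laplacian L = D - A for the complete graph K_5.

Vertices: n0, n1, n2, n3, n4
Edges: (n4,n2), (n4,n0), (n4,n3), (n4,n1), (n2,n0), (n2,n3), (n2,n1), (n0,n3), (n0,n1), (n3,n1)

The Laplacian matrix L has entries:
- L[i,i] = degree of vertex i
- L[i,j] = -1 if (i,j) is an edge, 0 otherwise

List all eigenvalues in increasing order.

For the complete graph K_n, L = nI − J (J = all-ones matrix). J has eigenvalues n (once, eigenvector 𝟙) and 0 (multiplicity n−1), so L has eigenvalues 0 (once) and n (multiplicity n−1). Here n = 5: eigenvalue 0 once and 5 with multiplicity 4.
Laplacian eigenvalues (increasing order): [0.0, 5.0, 5.0, 5.0, 5.0]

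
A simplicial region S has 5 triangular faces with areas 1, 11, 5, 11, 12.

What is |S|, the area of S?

1 + 11 + 5 + 11 + 12 = 40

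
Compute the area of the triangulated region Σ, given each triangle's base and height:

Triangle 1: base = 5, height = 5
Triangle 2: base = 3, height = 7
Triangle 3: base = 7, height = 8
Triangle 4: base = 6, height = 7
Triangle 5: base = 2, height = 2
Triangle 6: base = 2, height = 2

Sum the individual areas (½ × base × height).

(1/2)×5×5 + (1/2)×3×7 + (1/2)×7×8 + (1/2)×6×7 + (1/2)×2×2 + (1/2)×2×2 = 76.0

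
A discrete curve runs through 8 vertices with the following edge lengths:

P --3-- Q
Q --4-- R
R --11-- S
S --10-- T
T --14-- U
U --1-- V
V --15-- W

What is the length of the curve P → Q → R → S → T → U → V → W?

Arc length = 3 + 4 + 11 + 10 + 14 + 1 + 15 = 58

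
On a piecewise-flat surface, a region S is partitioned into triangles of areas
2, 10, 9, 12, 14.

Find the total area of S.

2 + 10 + 9 + 12 + 14 = 47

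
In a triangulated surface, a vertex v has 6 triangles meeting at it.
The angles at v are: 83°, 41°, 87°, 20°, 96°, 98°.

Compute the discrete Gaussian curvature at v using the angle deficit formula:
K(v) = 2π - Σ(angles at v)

Sum of angles = 425°. K = 360° - 425° = -65° = -13π/36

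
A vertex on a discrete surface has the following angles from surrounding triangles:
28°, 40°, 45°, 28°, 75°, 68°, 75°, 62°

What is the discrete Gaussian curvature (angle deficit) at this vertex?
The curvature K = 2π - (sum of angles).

Sum of angles = 421°. K = 360° - 421° = -61° = -61π/180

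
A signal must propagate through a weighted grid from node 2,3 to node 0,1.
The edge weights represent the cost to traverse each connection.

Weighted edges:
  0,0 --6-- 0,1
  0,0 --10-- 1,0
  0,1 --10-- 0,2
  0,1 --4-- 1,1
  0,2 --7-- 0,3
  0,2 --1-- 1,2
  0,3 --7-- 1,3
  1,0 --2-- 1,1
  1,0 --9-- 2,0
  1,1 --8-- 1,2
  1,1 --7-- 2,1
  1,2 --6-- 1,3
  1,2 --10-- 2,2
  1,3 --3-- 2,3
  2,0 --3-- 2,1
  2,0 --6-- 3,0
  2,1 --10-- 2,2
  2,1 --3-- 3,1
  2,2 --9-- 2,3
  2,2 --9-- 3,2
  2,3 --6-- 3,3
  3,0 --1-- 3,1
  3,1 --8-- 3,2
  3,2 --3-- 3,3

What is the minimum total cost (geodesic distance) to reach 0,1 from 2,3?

Shortest path: 2,3 → 1,3 → 1,2 → 0,2 → 0,1, total weight = 20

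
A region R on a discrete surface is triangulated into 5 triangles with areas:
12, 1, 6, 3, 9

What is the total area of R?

12 + 1 + 6 + 3 + 9 = 31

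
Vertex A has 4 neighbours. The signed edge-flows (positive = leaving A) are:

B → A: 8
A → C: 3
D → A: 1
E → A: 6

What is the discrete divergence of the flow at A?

Divergence = sum of outgoing flows = (-8) + 3 + (-1) + (-6) = -12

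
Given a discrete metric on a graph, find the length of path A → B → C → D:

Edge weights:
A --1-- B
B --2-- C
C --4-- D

Arc length = 1 + 2 + 4 = 7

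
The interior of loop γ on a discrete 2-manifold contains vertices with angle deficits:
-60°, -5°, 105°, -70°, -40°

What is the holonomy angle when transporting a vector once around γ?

Holonomy = total enclosed curvature = (-60°) + (-5°) + 105° + (-70°) + (-40°) = -70°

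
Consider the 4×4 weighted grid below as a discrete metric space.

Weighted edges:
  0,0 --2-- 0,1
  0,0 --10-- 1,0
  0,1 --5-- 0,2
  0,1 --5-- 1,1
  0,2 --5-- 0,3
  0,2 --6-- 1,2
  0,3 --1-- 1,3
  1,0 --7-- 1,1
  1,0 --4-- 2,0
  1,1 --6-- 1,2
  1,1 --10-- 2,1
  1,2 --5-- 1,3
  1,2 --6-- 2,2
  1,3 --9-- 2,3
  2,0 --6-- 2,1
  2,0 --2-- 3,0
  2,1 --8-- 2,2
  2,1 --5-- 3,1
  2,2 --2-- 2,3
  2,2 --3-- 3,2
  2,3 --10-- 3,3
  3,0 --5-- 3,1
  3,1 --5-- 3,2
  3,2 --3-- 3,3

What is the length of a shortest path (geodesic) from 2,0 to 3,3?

Shortest path: 2,0 → 3,0 → 3,1 → 3,2 → 3,3, total weight = 15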